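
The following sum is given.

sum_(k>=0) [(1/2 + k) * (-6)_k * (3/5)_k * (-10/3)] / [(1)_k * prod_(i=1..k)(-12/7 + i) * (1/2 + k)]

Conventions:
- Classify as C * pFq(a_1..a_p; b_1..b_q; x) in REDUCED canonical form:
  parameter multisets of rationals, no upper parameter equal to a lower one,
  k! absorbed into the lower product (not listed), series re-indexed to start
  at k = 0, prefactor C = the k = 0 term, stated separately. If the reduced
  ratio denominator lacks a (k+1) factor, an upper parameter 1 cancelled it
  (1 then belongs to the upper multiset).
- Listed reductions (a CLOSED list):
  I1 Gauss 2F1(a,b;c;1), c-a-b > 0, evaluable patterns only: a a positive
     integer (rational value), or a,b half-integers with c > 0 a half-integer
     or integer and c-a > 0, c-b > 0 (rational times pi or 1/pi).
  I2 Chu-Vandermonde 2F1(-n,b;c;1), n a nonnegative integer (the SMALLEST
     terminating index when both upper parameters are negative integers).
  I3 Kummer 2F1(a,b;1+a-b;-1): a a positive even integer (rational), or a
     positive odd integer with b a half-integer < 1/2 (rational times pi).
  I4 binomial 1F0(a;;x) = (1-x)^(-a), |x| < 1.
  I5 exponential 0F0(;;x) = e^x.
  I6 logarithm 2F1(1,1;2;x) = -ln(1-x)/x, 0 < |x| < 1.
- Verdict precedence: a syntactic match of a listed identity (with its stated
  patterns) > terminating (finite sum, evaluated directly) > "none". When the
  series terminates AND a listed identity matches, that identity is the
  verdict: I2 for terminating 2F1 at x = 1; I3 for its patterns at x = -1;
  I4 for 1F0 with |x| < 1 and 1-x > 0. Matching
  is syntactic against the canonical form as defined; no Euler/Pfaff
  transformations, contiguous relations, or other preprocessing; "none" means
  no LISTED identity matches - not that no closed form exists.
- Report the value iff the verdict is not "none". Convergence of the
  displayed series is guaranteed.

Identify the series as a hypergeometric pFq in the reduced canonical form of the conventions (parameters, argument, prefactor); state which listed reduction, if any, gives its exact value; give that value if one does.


Key observation: from the first term -10/3: the factor k + 1/2 cancels (top and bottom), leaving C = -10/3, x = 1.
Consecutive-term ratio: r(k) = 1 * (k-6) (k+3/5) / [(k-5/7) (k+1)] - rational in k, leading ratio 1; with t_0 = -10/3, classification follows.

This is -10/3 * 2F1(-6, 3/5; -5/7; 1) in reduced canonical form. Verdict (x = 1): Vandermonde's identity (I2) applies (terminating 2F1 at x = 1 with n = 6, b = 3/5, c = -5/7). Value: 1311629/703125.


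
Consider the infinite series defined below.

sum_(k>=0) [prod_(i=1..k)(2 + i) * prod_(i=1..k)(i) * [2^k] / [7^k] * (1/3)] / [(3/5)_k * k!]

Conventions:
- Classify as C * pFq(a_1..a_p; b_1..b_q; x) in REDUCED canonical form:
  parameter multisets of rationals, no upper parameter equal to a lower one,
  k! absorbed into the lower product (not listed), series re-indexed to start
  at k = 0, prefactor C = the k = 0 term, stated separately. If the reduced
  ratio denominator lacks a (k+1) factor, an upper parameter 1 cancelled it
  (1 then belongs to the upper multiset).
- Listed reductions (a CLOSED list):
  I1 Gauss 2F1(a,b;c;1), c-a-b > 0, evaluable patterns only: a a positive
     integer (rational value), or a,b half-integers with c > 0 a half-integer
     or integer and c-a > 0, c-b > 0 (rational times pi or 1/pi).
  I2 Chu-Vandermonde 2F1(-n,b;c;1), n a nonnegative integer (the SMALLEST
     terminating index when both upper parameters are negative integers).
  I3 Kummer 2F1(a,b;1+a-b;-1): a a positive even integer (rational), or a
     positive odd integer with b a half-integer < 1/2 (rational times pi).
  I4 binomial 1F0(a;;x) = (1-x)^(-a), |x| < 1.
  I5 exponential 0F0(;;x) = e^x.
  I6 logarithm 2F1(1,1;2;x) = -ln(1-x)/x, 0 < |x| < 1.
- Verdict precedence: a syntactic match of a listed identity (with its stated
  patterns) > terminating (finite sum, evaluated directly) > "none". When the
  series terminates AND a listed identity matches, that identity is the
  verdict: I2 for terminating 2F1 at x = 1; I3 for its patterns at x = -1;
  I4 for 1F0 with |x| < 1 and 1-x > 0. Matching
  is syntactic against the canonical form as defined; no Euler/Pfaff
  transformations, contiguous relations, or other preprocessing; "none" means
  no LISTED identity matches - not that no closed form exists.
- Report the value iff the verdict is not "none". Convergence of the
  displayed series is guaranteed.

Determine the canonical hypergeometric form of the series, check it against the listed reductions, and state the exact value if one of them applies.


Canonical form: C = 1/3 times 2F1 with upper {1, 3}, lower {3/5}, x = 2/7. Verdict: none. Every listed pattern misses the 2F1 form at 2/7, upper {1, 3}.

Key step: t_0 = 1/3 here, and the running product (prefactor 1/3) telescopes to a rising factorial.
Adjacent-term ratio: r(k) = (2/7) * (k+1) (k+3) / [(k+3/5) (k+1)] - poly over poly, x = (2/7) from leading terms; C = 1/3 at k = 0.


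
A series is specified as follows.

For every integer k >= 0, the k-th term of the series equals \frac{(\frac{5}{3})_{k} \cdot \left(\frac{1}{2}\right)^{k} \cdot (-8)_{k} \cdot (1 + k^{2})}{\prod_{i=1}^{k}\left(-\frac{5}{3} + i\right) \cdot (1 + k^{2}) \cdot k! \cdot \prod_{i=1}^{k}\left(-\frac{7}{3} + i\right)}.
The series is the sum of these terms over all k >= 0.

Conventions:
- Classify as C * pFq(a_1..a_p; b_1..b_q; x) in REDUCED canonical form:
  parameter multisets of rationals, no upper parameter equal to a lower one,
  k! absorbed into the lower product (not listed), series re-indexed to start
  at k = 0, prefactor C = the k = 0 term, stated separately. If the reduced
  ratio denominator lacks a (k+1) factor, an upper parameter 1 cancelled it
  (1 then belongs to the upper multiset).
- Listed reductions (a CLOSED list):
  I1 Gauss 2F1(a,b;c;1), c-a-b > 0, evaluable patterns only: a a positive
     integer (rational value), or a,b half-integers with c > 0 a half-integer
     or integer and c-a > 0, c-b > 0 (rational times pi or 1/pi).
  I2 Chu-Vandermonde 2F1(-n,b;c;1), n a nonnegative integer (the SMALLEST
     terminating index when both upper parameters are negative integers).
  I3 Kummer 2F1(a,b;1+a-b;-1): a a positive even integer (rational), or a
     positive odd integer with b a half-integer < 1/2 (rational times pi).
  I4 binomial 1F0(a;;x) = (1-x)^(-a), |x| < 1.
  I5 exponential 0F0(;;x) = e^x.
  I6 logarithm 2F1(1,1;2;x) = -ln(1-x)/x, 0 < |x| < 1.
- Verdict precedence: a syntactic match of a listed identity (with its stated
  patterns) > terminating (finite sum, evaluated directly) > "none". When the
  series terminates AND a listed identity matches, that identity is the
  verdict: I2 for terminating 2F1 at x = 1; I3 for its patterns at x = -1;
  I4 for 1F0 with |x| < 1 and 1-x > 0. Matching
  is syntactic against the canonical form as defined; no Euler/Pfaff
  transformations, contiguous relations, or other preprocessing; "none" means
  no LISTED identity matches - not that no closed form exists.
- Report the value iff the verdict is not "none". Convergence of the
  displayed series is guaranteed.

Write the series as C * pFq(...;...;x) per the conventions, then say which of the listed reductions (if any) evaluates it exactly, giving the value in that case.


Reduced: x = \frac{1}{2}, 2F2, upper = {-8, \frac{5}{3}}, lower = {-\frac{4}{3}, -\frac{2}{3}}, C = 1. Verdict: terminating. (-8)_k vanishes past k = 8, leaving a 9-term sum, computed directly. Exact value: \frac{128558960993}{566558720}.

Structural cue: t_0 being 1, the lower running product (C = 1, x = 1/2) is a rising factorial.
Step ratio: r(k) = \frac{1}{2} * (k-8) (k+\frac{5}{3}) / [(k-\frac{4}{3}) (k-\frac{2}{3}) (k+1)] - rational in k, leading ratio \frac{1}{2}; with t_0 = 1, classification follows.


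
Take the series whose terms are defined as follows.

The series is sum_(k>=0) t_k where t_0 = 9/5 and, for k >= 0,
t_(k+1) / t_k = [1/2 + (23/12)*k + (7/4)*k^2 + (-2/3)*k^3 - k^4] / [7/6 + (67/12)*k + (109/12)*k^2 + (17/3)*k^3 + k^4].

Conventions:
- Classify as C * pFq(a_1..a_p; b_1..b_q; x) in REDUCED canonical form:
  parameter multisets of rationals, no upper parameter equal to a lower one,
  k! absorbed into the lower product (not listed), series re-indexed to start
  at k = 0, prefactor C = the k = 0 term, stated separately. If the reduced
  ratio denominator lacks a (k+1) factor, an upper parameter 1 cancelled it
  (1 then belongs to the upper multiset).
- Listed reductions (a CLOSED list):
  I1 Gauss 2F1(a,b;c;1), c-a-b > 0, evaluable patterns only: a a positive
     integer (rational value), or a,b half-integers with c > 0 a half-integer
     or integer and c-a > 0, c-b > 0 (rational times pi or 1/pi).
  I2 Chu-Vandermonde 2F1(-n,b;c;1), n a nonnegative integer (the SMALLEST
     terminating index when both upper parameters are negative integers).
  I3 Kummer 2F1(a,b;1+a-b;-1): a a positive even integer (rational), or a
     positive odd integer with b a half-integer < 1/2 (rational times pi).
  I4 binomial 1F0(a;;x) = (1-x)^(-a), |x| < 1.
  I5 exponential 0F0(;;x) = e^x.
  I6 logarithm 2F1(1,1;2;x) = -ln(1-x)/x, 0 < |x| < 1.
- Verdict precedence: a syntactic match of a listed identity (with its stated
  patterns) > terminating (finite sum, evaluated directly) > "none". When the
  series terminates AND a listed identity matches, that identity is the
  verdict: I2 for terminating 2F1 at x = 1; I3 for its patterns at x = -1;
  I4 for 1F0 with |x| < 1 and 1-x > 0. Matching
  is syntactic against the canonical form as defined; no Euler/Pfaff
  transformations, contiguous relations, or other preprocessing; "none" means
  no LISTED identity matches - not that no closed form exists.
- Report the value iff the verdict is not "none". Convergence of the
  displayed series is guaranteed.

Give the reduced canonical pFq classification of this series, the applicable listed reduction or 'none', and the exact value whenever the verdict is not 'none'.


Structural cue: x = (-1) and the expanded ratio factors over Q; C = 9/5, roots give parameters.
Term ratio: r(k) = (-1) * (k-3/2) (k+1) / [(k+7/2) (k+1)] - rational; roots negated = parameters, x = (-1), C = 9/5.

Canonical form: C = 9/5 times 2F1 with upper {-3/2, 1}, lower {7/2}, x = -1. Verdict: Kummer's theorem (I3) matches (x = -1; c = 7/2 equals 1+a-b for upper {-3/2, 1}: listed pattern). Sum: (27/32) * pi.


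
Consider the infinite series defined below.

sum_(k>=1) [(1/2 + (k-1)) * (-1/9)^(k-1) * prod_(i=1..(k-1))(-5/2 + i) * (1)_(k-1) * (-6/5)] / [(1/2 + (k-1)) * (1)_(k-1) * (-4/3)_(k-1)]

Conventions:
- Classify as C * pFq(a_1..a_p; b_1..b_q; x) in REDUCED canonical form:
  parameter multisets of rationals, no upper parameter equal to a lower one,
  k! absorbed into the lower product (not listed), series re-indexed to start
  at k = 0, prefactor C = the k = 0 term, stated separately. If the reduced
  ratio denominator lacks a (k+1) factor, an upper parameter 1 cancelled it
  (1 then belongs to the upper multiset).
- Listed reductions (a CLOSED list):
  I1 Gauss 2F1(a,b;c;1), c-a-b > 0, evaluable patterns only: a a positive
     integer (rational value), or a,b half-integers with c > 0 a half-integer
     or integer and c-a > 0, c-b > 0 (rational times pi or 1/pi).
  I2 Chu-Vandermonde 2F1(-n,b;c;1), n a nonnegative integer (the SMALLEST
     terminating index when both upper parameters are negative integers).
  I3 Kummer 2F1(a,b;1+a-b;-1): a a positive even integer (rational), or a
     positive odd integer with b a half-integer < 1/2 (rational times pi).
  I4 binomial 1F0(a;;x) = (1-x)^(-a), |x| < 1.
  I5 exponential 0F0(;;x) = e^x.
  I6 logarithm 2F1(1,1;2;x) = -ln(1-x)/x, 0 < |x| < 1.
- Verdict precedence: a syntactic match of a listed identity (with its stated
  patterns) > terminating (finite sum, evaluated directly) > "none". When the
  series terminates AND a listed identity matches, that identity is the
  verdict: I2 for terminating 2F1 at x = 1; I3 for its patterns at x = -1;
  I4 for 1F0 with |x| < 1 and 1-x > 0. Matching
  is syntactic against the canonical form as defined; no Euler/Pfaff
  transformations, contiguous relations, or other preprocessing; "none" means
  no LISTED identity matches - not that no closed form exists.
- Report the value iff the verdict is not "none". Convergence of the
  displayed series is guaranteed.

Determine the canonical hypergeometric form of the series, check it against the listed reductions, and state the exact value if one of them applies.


With C = -6/5: the canonical form is 2F1(-3/2, 1; -4/3; -1/9). Verdict: none - at argument -1/9 the multisets {-3/2, 1} ; {-4/3} match no listed identity.

Key observation: t_0 being -6/5, (1)_k (C = -6/5, x = -1/9) is k! itself.
Term ratio: r(k) = (-1/9) * (k-3/2) (k+1) / [(k-4/3) (k+1)] ; factor over Q: parameters, x = (-1/9), and C = -6/5.


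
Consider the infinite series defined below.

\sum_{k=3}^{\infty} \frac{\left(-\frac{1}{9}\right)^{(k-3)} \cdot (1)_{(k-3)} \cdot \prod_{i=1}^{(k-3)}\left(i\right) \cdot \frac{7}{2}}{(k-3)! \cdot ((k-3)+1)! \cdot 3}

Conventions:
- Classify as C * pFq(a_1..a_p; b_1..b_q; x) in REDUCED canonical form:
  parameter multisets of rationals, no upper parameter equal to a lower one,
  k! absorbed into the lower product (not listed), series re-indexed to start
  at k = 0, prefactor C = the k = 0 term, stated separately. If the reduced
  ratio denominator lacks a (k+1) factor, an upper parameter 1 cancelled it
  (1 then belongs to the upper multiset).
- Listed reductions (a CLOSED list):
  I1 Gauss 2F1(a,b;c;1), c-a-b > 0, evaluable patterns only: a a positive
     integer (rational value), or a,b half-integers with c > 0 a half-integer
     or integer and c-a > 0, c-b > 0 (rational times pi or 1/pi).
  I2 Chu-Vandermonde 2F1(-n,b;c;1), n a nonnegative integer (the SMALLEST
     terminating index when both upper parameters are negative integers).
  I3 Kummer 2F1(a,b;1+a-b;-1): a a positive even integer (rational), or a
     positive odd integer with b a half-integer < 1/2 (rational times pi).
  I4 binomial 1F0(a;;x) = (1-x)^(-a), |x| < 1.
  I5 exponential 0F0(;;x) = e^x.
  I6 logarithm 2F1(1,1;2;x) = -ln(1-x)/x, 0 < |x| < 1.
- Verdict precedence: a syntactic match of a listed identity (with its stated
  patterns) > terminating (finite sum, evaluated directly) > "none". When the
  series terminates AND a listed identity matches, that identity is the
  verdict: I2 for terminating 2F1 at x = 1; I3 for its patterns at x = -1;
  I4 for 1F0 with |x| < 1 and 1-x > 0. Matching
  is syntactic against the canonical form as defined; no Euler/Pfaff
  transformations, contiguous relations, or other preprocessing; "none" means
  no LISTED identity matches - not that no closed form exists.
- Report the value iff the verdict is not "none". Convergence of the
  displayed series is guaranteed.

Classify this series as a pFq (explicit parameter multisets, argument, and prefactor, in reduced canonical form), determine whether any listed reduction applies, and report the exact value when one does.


Key step: t_0 being \frac{7}{6}, the denominator's factorial ratio (C = 7/6, x = -1/9) is a lower Pochhammer.
Ratio: r(k) = -\frac{1}{9} * (k+1) (k+1) / [(k+2) (k+1)] - rational in k, leading ratio -\frac{1}{9}; with t_0 = \frac{7}{6}, classification follows.

At argument -\frac{1}{9}: a 2F1 with upper {1, 1}, lower {2}, scaled by C = \frac{7}{6}. Verdict (x = -\frac{1}{9}): logarithm (I6) applies (the logarithm: parameters (1,1;2), x = -\frac{1}{9}). Sum: \frac{21}{2} \cdot \ln\left(\frac{10}{9}\right).


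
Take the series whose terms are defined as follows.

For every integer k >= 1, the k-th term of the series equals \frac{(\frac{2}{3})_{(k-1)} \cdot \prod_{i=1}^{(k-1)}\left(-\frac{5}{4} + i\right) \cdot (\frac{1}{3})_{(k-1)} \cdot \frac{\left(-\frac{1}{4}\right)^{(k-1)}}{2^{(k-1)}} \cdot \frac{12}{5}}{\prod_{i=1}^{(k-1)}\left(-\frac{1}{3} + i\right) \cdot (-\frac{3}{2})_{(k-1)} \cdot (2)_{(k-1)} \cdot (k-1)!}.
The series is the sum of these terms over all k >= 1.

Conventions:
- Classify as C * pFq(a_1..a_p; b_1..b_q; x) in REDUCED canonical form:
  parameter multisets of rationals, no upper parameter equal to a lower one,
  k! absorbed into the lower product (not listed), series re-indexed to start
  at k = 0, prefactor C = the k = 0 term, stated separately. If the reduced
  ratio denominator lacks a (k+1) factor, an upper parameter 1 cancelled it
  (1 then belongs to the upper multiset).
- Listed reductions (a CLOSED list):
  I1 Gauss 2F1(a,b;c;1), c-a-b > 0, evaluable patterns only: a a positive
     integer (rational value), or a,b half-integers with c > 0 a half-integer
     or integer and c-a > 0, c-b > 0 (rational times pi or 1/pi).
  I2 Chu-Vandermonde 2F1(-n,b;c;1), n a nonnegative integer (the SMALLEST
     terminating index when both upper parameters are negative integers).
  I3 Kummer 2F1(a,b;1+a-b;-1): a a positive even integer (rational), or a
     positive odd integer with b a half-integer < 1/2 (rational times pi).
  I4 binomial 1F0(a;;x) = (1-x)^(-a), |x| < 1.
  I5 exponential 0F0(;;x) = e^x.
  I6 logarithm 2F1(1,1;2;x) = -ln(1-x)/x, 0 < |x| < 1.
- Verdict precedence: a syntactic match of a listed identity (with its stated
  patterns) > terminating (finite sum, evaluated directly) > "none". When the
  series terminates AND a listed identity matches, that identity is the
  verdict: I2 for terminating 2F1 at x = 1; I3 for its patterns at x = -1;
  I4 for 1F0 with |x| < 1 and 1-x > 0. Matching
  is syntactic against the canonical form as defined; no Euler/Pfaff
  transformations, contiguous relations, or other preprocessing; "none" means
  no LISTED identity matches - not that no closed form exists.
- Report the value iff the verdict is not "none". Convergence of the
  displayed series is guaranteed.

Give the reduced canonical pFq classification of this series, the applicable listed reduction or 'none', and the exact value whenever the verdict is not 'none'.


The series (x = -\frac{1}{8}) is 2F2: upper {-\frac{1}{4}, \frac{1}{3}}, lower {-\frac{3}{2}, 2}, prefactor \frac{12}{5}. Verdict: none. No listed pattern accepts 2F2(-\frac{1}{4}, \frac{1}{3}; -\frac{3}{2}, 2; -\frac{1}{8}).

First insight: t_0 being \frac{12}{5}, the parameter 2/3 appears in both the upper and lower lists and cancels.
Step ratio: r(k) = -\frac{1}{8} * (k-\frac{1}{4}) (k+\frac{1}{3}) / [(k-\frac{3}{2}) (k+2) (k+1)] - rational in k. x = -\frac{1}{8}; t_0 = \frac{12}{5}; negate the roots.


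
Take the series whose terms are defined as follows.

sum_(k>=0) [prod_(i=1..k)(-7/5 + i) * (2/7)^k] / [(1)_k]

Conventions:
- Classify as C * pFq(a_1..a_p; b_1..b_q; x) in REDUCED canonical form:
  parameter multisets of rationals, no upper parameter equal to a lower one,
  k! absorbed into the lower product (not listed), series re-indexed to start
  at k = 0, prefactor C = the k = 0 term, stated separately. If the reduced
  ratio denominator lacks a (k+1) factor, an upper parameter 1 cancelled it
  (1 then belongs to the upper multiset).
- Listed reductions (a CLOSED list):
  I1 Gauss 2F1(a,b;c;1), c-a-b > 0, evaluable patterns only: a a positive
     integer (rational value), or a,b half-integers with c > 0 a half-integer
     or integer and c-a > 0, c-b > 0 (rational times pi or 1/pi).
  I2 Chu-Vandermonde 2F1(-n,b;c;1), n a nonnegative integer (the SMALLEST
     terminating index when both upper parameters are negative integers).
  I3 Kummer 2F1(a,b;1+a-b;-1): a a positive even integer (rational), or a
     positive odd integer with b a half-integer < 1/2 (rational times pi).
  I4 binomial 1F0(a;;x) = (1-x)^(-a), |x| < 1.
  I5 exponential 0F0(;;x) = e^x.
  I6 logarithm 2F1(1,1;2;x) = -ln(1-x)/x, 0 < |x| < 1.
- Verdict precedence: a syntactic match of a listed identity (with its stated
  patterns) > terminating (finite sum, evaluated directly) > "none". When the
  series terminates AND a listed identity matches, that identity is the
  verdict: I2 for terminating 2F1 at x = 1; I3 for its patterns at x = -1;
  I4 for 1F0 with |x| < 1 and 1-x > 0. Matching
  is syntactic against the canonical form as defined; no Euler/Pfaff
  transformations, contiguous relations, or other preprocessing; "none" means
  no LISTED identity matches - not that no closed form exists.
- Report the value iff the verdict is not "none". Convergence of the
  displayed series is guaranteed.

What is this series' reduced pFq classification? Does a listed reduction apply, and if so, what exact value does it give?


Reduced: x = 2/7, 1F0, upper = {-2/5}, lower = {-}, C = 1. Verdict: the binomial series (I4) fires (the 1F0 binomial series: exponent 2/5, x = 2/7). Sum: (5/7)^(2/5).

The tell: x = (2/7) and the running product (C = 1, x = 2/7) telescopes to a rising factorial.
Ratio: r(k) = (2/7) * (k-2/5) / [(k+1)] ; factor over Q: parameters, x = (2/7), and C = 1.


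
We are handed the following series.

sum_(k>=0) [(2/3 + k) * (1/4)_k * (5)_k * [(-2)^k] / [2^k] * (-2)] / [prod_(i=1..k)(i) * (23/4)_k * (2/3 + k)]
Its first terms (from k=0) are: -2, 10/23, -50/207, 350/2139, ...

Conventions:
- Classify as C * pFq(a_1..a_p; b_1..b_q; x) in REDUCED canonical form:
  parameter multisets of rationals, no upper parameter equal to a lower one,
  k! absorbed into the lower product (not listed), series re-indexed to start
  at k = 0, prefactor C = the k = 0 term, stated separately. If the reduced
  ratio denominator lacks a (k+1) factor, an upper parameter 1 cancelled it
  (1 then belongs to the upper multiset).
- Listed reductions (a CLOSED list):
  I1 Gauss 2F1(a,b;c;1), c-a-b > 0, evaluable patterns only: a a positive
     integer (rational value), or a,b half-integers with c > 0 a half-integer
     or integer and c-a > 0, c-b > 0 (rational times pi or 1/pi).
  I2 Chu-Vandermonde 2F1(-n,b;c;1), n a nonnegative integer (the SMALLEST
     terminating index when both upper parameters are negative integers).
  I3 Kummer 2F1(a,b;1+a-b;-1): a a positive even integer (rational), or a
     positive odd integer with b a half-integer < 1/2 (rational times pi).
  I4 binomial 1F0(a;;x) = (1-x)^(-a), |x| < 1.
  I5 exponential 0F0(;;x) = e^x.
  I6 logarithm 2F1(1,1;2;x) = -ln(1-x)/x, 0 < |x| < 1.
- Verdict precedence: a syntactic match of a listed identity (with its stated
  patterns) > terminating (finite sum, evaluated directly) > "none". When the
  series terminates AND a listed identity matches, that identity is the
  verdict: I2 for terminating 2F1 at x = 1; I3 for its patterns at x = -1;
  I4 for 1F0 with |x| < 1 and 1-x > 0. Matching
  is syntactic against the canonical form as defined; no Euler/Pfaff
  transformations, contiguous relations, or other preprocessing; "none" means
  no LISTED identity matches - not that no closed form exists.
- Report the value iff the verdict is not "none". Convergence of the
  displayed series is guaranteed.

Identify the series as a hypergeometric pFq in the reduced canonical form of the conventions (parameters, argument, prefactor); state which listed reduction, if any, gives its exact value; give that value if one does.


Structural cue: x = (-1) and the two k-th powers (C = -2) combine into one argument.
Adjacent-term ratio: r(k) = (-1) * (k+1/4) (k+5) / [(k+23/4) (k+1)] - rational; roots negated = parameters, x = (-1), C = -2.

Classification (C = -2): 2F1 with upper {1/4, 5}, lower {23/4}, argument x = -1. Verdict: none here - no I1-I6 shape fits x = -1 with lower {23/4}.


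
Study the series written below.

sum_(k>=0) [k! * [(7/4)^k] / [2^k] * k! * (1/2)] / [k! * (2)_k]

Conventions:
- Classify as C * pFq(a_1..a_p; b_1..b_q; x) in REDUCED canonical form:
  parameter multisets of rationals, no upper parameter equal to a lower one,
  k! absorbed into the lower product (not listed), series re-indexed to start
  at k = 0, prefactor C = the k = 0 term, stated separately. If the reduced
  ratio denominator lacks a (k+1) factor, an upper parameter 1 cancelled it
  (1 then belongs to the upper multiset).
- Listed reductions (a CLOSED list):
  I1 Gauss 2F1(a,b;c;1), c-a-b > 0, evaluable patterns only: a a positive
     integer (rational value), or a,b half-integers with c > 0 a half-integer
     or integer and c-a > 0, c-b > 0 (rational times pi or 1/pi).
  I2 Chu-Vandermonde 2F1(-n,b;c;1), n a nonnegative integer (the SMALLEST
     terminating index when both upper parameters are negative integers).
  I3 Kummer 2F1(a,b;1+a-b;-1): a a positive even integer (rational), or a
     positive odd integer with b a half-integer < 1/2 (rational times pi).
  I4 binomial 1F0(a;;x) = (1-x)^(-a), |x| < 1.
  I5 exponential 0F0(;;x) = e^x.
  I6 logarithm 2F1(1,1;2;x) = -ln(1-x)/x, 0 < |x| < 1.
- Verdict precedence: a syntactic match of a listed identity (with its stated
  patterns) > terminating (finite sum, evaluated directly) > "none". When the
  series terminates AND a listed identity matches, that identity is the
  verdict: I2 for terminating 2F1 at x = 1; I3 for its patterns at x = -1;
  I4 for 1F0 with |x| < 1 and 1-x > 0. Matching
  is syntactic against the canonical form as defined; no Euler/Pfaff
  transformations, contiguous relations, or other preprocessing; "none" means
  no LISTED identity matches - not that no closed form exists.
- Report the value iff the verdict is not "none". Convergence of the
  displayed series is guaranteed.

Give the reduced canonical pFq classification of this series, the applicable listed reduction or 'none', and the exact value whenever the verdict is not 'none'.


This is 1/2 * 2F1(1, 1; 2; 7/8) in reduced canonical form. Verdict: the I6 logarithm reduction applies (the logarithm: parameters (1,1;2), x = 7/8). Hence: (-4/7) * ln(1/8).

The tell: x = (7/8) and the factorial ratio (prefactor 1/2) (k+a-1)!/(a-1)! is a rising factorial (a)_k.
Ratio: r(k) = (7/8) * (k+1) (k+1) / [(k+2) (k+1)] - rational in k. x = (7/8); t_0 = 1/2; negate the roots.


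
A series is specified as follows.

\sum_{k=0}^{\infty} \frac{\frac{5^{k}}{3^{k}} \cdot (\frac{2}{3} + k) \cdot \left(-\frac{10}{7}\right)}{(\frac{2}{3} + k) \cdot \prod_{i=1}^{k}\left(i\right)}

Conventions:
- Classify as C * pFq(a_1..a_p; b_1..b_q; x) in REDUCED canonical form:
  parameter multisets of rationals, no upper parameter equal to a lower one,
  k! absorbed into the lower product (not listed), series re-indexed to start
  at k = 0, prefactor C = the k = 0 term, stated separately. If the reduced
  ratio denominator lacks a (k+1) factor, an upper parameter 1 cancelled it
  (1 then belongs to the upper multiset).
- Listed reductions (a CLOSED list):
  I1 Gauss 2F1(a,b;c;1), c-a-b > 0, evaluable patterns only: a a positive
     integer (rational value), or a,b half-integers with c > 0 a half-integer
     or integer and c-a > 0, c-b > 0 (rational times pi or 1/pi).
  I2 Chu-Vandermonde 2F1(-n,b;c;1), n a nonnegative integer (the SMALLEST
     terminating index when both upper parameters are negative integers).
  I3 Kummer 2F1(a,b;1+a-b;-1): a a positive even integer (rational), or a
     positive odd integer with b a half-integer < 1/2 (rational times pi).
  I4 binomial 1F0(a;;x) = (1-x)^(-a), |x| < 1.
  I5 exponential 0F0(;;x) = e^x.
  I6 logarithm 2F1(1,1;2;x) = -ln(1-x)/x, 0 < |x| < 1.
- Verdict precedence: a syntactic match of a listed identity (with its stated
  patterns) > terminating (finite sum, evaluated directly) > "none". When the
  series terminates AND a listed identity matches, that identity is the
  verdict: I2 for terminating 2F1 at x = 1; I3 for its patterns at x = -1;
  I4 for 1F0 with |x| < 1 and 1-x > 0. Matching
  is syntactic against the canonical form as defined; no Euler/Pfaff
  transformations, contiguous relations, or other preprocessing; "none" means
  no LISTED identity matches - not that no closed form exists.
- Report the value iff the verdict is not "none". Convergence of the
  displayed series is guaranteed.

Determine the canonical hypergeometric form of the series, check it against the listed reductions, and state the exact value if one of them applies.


x = \frac{5}{3} here; the reduced form reads 0F0, upper {-}, lower {-}, C = -\frac{10}{7}. Verdict: this is the exponential series (I5) (the 0F0 exponential series at x = \frac{5}{3}). Value: \left(-\frac{10}{7}\right) \cdot e^{\frac{5}{3}}.

Key observation: t_0 being -\frac{10}{7}, k + 2/3 divides numerator and denominator alike; C = -10/7, x = 5/3 after cancelling.
Step ratio: r(k) = \frac{5}{3} * 1 / [(k+1)] - rational; roots negated = parameters, x = \frac{5}{3}, C = -\frac{10}{7}.


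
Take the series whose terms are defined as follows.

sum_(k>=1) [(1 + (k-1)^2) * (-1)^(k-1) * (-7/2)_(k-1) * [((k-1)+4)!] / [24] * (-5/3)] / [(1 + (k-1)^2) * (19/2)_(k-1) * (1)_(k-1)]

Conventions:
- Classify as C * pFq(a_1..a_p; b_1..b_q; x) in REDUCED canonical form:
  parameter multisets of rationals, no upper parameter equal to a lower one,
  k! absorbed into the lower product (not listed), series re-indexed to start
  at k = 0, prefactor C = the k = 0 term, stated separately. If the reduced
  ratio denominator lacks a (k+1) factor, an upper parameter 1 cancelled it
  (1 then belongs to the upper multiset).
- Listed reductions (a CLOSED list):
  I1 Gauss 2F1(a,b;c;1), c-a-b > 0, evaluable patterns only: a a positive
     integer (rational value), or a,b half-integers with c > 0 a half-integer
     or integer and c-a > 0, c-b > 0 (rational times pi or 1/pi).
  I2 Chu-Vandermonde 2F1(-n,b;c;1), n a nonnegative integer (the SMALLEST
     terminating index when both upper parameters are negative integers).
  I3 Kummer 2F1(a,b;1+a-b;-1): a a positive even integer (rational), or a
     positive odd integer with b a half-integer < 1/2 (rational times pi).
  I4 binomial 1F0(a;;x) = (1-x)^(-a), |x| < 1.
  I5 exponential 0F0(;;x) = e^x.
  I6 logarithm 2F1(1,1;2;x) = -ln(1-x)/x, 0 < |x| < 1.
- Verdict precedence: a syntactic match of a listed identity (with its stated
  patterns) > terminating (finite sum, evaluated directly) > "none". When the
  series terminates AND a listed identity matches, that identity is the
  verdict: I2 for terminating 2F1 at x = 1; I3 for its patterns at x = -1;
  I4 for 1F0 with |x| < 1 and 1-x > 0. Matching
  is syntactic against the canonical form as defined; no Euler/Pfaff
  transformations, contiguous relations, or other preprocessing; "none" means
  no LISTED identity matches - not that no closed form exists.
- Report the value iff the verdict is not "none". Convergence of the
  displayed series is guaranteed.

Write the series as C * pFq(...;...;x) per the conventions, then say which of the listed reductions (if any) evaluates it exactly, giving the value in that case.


This is -5/3 * 2F1(-7/2, 5; 19/2; -1) in reduced canonical form. Verdict: Kummer's theorem (I3) fires (x = -1; c = 19/2 equals 1+a-b for upper {-7/2, 5}: listed pattern). Exact value: (-1276275/524288) * pi.

Key observation: from the first term -5/3: the factorial ratio (C = -5/3, x = -1) (k+a-1)!/(a-1)! is a rising factorial (a)_k.
Step ratio: r(k) = (-1) * (k-7/2) (k+5) / [(k+19/2) (k+1)] - rational in k, leading ratio (-1); with t_0 = -5/3, classification follows.


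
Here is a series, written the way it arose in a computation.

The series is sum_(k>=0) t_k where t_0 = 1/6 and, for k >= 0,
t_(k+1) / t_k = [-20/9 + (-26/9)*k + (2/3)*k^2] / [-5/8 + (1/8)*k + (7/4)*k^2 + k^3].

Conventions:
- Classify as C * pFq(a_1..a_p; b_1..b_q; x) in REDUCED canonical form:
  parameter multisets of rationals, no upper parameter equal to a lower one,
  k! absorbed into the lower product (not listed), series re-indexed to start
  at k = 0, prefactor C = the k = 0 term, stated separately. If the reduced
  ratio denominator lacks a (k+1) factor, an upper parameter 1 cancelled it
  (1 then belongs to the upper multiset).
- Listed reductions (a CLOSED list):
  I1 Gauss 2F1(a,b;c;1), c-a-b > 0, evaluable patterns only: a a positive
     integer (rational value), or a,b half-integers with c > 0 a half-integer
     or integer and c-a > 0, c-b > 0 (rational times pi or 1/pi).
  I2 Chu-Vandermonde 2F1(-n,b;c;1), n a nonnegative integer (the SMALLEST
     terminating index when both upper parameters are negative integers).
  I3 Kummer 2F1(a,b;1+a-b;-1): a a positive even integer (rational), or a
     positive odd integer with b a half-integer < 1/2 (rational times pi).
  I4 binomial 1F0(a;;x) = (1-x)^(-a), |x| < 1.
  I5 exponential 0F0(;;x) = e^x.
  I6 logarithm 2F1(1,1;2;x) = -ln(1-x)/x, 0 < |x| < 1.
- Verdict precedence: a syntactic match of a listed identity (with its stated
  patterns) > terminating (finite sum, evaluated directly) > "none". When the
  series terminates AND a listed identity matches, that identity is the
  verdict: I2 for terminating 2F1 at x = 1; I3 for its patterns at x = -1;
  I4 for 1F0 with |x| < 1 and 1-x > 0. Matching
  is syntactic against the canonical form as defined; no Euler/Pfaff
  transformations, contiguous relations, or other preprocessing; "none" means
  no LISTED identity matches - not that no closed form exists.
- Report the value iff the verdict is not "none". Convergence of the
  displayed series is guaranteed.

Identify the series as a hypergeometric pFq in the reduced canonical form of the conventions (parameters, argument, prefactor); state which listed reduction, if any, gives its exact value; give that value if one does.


x = 2/3 here; the reduced form reads 2F2, upper {-5, 2/3}, lower {-1/2, 5/4}, C = 1/6. Verdict: terminating - upper -5 stops the sum at k = 5; the 6 terms are added exactly. Value: -7073676833/221977591290.

Key observation: from the first term 1/6: the expanded ratio factors over Q; C = 1/6, x = 2/3, roots give parameters.
Term ratio: r(k) = (2/3) * (k-5) (k+2/3) / [(k-1/2) (k+5/4) (k+1)] - rational; roots negated = parameters, x = (2/3), C = 1/6.


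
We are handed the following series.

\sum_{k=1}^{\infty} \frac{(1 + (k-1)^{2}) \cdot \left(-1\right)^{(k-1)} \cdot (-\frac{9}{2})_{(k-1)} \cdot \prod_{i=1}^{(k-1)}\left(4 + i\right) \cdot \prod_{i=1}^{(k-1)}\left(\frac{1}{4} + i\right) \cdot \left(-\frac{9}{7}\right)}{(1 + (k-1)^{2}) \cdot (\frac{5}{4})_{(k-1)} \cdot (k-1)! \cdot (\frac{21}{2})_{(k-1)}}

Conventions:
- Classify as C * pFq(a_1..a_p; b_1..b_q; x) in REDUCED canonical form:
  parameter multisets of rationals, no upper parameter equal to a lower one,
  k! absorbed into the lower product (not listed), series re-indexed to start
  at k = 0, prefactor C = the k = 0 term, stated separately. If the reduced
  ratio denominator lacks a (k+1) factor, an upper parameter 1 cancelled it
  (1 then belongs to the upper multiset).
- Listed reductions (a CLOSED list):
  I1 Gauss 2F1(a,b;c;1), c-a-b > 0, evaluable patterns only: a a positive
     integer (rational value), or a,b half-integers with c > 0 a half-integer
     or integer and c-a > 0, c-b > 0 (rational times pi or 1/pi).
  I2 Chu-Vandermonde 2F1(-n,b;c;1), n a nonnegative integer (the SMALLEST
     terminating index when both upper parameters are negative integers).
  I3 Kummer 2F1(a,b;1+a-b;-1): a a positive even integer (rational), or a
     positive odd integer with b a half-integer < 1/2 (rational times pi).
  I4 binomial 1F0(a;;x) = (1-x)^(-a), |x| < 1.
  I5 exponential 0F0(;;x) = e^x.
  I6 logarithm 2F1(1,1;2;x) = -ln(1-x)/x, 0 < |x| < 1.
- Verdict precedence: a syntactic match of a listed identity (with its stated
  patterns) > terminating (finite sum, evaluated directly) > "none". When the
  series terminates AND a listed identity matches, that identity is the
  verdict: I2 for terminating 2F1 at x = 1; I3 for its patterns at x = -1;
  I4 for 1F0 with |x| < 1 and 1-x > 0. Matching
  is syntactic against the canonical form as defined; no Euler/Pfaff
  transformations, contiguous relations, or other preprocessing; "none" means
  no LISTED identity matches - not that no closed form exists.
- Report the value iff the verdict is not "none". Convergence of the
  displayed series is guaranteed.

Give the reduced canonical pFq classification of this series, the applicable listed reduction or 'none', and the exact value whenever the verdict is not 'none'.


The tell: t_0 = -\frac{9}{7} here, and the factor k^2 + 1 cancels (top and bottom), leaving prefactor -9/7.
Term ratio: r(k) = -1 * (k-\frac{9}{2}) (k+5) / [(k+\frac{21}{2}) (k+1)] - rational in k. x = -1; t_0 = -\frac{9}{7}; negate the roots.

With C = -\frac{9}{7}: the canonical form is 2F1(-\frac{9}{2}, 5; \frac{21}{2}; -1). Verdict: the Kummer evaluation I3 matches (x = -1; c = \frac{21}{2} equals 1+a-b for upper {-\frac{9}{2}, 5}: listed pattern). Hence: \left(-\frac{18706545}{7340032}\right) \cdot \pi.


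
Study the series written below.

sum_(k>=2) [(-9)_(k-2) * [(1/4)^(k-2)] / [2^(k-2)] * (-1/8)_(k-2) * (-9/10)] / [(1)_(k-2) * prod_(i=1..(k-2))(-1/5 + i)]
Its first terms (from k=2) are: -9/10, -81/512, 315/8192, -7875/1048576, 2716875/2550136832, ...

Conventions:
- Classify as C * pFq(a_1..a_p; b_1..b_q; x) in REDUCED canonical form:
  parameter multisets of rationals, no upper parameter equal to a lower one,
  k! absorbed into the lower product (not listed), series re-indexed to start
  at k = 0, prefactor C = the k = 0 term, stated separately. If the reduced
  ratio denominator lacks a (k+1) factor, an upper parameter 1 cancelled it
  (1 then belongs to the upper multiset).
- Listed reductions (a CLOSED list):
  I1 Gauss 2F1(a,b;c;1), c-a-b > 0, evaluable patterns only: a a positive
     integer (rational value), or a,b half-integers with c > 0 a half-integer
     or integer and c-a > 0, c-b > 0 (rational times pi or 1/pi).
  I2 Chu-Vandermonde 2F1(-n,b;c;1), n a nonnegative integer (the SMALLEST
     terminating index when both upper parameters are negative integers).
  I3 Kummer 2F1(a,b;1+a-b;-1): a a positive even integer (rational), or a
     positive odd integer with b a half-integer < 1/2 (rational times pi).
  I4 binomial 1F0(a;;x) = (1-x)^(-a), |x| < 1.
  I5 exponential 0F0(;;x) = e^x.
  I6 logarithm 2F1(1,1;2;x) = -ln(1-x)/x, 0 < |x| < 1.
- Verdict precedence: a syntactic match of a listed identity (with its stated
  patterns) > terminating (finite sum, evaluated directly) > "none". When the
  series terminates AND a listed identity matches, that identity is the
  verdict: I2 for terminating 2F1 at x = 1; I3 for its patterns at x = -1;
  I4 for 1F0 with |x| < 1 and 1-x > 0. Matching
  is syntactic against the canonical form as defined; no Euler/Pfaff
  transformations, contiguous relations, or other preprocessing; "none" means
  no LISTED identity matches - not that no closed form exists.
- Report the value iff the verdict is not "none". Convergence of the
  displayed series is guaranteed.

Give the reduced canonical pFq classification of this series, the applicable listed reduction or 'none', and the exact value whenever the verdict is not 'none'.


Canonical form: C = -9/10 times 2F1 with upper {-9, -1/8}, lower {4/5}, x = 1/8. Verdict: terminating (-9 upstairs). 10 nonzero terms in all; added directly. Its exact value is -886671856527911562873429/863953258692186849935360.

Key observation: t_0 being -9/10, the two k-th powers (C = -9/10) combine into one argument.
Step ratio: r(k) = (1/8) * (k-9) (k-1/8) / [(k+4/5) (k+1)] - rational; roots negated = parameters, x = (1/8), C = -9/10.


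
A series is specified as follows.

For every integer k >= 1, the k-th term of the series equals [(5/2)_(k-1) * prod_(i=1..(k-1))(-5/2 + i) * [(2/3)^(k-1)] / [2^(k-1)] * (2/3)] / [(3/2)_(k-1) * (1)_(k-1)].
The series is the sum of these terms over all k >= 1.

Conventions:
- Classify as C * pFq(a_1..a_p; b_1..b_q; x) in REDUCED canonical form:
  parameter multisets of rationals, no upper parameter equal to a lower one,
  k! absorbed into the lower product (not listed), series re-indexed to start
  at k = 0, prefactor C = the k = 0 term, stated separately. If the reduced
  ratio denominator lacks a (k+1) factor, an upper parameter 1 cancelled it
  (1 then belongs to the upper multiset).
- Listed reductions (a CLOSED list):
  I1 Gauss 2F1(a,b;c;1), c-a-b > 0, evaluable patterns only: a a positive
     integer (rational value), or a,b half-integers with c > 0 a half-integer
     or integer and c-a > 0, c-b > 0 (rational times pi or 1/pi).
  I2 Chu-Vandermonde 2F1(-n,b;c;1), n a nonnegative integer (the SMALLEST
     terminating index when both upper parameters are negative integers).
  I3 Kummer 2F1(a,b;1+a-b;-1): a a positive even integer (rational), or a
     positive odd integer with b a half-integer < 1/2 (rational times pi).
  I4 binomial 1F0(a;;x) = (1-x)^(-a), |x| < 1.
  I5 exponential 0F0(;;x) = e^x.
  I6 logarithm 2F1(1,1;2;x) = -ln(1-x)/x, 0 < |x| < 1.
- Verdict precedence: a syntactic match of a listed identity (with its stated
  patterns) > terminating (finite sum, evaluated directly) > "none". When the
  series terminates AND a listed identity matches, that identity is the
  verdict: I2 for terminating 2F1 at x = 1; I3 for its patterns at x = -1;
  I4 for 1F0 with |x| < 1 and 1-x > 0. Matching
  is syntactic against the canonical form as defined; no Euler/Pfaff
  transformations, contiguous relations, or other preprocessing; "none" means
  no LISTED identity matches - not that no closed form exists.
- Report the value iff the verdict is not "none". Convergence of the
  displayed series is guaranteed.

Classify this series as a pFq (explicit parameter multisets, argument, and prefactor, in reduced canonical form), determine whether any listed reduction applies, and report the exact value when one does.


The series (x = 1/3) is 2F1: upper {-3/2, 5/2}, lower {3/2}, prefactor 2/3. Verdict: none (x = 1/3): each listed identity misses the multisets {-3/2, 5/2} ; {3/2}.

Structural cue: from the first term 2/3: (1)_k (C = 2/3) is k! itself.
Term ratio: r(k) = (1/3) * (k-3/2) (k+5/2) / [(k+3/2) (k+1)] - rational; roots negated = parameters, x = (1/3), C = 2/3.
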